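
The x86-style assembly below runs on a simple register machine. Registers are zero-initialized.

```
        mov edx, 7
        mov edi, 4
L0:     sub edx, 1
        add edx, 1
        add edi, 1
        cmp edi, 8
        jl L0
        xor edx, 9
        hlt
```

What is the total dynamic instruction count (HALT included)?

after mov edx, 7: edx=7
after mov edi, 4: edi=4
after sub edx, 1: edx=7-1=6
after add edx, 1: edx=6+1=7
after add edi, 1: edi=4+1=5
cmp edi, 8  (cmp 5,8)
jl L0: taken
after sub edx, 1: edx=7-1=6
after add edx, 1: edx=6+1=7
after add edi, 1: edi=5+1=6
cmp edi, 8  (cmp 6,8)
jl L0: taken
after sub edx, 1: edx=7-1=6
after add edx, 1: edx=6+1=7
after add edi, 1: edi=6+1=7
cmp edi, 8  (cmp 7,8)
jl L0: taken
after sub edx, 1: edx=7-1=6
after add edx, 1: edx=6+1=7
after add edi, 1: edi=7+1=8
cmp edi, 8  (cmp 8,8)
jl L0: not taken
after xor edx, 9: edx=7^9=14
halt.
Total executed instructions: 24.

24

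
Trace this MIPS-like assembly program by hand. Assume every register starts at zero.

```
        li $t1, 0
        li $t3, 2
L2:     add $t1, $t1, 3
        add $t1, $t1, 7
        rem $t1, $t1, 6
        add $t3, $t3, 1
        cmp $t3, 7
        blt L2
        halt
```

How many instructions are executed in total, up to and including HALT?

33

after li $t1, 0: $t1=0
after li $t3, 2: $t3=2
after add $t1, $t1, 3: $t1=0+3=3
after add $t1, $t1, 7: $t1=3+7=10
after rem $t1, $t1, 6: $t1=10%6=4
after add $t3, $t3, 1: $t3=2+1=3
cmp $t3, 7  (cmp 3,7)
blt L2: taken
after add $t1, $t1, 3: $t1=4+3=7
after add $t1, $t1, 7: $t1=7+7=14
after rem $t1, $t1, 6: $t1=14%6=2
after add $t3, $t3, 1: $t3=3+1=4
cmp $t3, 7  (cmp 4,7)
blt L2: taken
after add $t1, $t1, 3: $t1=2+3=5
after add $t1, $t1, 7: $t1=5+7=12
after rem $t1, $t1, 6: $t1=12%6=0
after add $t3, $t3, 1: $t3=4+1=5
cmp $t3, 7  (cmp 5,7)
blt L2: taken
after add $t1, $t1, 3: $t1=0+3=3
after add $t1, $t1, 7: $t1=3+7=10
after rem $t1, $t1, 6: $t1=10%6=4
after add $t3, $t3, 1: $t3=5+1=6
cmp $t3, 7  (cmp 6,7)
blt L2: taken
after add $t1, $t1, 3: $t1=4+3=7
after add $t1, $t1, 7: $t1=7+7=14
after rem $t1, $t1, 6: $t1=14%6=2
after add $t3, $t3, 1: $t3=6+1=7
cmp $t3, 7  (cmp 7,7)
blt L2: not taken
halt.
Total executed instructions: 33.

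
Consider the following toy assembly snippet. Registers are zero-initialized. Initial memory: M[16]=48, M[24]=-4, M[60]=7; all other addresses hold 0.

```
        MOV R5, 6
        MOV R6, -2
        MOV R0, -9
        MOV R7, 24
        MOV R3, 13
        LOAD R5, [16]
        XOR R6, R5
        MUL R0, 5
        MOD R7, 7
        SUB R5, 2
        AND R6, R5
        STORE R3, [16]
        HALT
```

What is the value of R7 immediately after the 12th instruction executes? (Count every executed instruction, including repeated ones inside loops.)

3

after MOV R5, 6: R5=6
after MOV R6, -2: R6=-2
after MOV R0, -9: R0=-9
after MOV R7, 24: R7=24
after MOV R3, 13: R3=13
after LOAD R5, [16]: R5=M[16]=48
after XOR R6, R5: R6=(-2)^48=-50
after MUL R0, 5: R0=(-9)*5=-45
after MOD R7, 7: R7=24%7=3
after SUB R5, 2: R5=48-2=46
after AND R6, R5: R6=(-50)&46=14
STORE R3, [16] → M[16]=13
After step 12: R7 = 3.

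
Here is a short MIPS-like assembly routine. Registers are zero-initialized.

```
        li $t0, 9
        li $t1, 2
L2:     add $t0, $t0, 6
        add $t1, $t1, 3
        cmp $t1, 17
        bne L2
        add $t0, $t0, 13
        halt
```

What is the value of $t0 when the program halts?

52

after li $t0, 9: $t0=9
after li $t1, 2: $t1=2
after add $t0, $t0, 6: $t0=9+6=15
after add $t1, $t1, 3: $t1=2+3=5
cmp $t1, 17  (cmp 5,17)
bne L2: taken
after add $t0, $t0, 6: $t0=15+6=21
after add $t1, $t1, 3: $t1=5+3=8
cmp $t1, 17  (cmp 8,17)
bne L2: taken
after add $t0, $t0, 6: $t0=21+6=27
after add $t1, $t1, 3: $t1=8+3=11
cmp $t1, 17  (cmp 11,17)
bne L2: taken
after add $t0, $t0, 6: $t0=27+6=33
after add $t1, $t1, 3: $t1=11+3=14
cmp $t1, 17  (cmp 14,17)
bne L2: taken
after add $t0, $t0, 6: $t0=33+6=39
after add $t1, $t1, 3: $t1=14+3=17
cmp $t1, 17  (cmp 17,17)
bne L2: not taken
after add $t0, $t0, 13: $t0=39+13=52
halt.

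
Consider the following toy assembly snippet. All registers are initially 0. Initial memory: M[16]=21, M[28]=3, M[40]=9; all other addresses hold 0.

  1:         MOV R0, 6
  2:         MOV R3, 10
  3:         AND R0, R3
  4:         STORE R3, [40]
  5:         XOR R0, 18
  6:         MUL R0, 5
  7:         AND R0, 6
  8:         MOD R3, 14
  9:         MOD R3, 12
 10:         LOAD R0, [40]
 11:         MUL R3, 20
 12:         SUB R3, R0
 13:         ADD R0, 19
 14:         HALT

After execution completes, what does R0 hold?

after MOV R0, 6: R0=6
after MOV R3, 10: R3=10
after AND R0, R3: R0=6&10=2
STORE R3, [40] → M[40]=10
after XOR R0, 18: R0=2^18=16
after MUL R0, 5: R0=16*5=80
after AND R0, 6: R0=80&6=0
after MOD R3, 14: R3=10%14=10
after MOD R3, 12: R3=10%12=10
after LOAD R0, [40]: R0=M[40]=10
after MUL R3, 20: R3=10*20=200
after SUB R3, R0: R3=200-10=190
after ADD R0, 19: R0=10+19=29
halt.

29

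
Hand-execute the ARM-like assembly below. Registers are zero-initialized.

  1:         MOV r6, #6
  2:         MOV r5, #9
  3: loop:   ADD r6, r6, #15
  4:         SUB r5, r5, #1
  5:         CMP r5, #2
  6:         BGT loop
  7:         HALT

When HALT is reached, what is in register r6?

MOV r6, #6 → r6=6
MOV r5, #9 → r5=9
ADD r6, r6, #15 → r6=6+15=21
SUB r5, r5, #1 → r5=9-1=8
CMP r5, #2  (cmp 8,2)
BGT loop: taken
ADD r6, r6, #15 → r6=21+15=36
SUB r5, r5, #1 → r5=8-1=7
CMP r5, #2  (cmp 7,2)
BGT loop: taken
ADD r6, r6, #15 → r6=36+15=51
SUB r5, r5, #1 → r5=7-1=6
CMP r5, #2  (cmp 6,2)
BGT loop: taken
ADD r6, r6, #15 → r6=51+15=66
SUB r5, r5, #1 → r5=6-1=5
CMP r5, #2  (cmp 5,2)
BGT loop: taken
ADD r6, r6, #15 → r6=66+15=81
SUB r5, r5, #1 → r5=5-1=4
CMP r5, #2  (cmp 4,2)
BGT loop: taken
ADD r6, r6, #15 → r6=81+15=96
SUB r5, r5, #1 → r5=4-1=3
CMP r5, #2  (cmp 3,2)
BGT loop: taken
ADD r6, r6, #15 → r6=96+15=111
SUB r5, r5, #1 → r5=3-1=2
CMP r5, #2  (cmp 2,2)
BGT loop: not taken
halt.

111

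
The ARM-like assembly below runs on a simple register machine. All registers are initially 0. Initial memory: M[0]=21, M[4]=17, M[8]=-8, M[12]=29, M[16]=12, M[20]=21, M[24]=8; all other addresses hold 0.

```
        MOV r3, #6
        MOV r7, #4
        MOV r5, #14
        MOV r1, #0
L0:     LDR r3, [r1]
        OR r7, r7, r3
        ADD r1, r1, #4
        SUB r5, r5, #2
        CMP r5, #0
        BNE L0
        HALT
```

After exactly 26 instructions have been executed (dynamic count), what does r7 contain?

-3

MOV r3, #6 → r3=6
MOV r7, #4 → r7=4
MOV r5, #14 → r5=14
MOV r1, #0 → r1=0
LDR r3, [r1] → r3=M[0]=21
OR r7, r7, r3 → r7=4|21=21
ADD r1, r1, #4 → r1=0+4=4
SUB r5, r5, #2 → r5=14-2=12
CMP r5, #0  (cmp 12,0)
BNE L0: taken
LDR r3, [r1] → r3=M[4]=17
OR r7, r7, r3 → r7=21|17=21
ADD r1, r1, #4 → r1=4+4=8
SUB r5, r5, #2 → r5=12-2=10
CMP r5, #0  (cmp 10,0)
BNE L0: taken
LDR r3, [r1] → r3=M[8]=-8
OR r7, r7, r3 → r7=21|(-8)=-3
ADD r1, r1, #4 → r1=8+4=12
SUB r5, r5, #2 → r5=10-2=8
CMP r5, #0  (cmp 8,0)
BNE L0: taken
LDR r3, [r1] → r3=M[12]=29
OR r7, r7, r3 → r7=(-3)|29=-3
ADD r1, r1, #4 → r1=12+4=16
SUB r5, r5, #2 → r5=8-2=6
After step 26: r7 = -3.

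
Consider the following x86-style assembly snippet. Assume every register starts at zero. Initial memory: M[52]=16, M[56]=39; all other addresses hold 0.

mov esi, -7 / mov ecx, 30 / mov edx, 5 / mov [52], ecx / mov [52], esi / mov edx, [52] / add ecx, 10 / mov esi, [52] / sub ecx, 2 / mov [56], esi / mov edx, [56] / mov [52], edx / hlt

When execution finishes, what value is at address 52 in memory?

-7

mov esi, -7 → esi=-7
mov ecx, 30 → ecx=30
mov edx, 5 → edx=5
mov [52], ecx → M[52]=30
mov [52], esi → M[52]=-7
mov edx, [52] → edx=M[52]=-7
add ecx, 10 → ecx=30+10=40
mov esi, [52] → esi=M[52]=-7
sub ecx, 2 → ecx=40-2=38
mov [56], esi → M[56]=-7
mov edx, [56] → edx=M[56]=-7
mov [52], edx → M[52]=-7
halt.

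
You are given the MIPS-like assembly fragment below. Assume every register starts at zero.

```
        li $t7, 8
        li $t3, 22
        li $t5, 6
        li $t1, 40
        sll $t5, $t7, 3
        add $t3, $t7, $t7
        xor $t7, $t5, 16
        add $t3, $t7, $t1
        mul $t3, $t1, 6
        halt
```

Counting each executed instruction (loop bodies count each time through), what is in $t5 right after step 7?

64

li $t7, 8 → $t7=8
li $t3, 22 → $t3=22
li $t5, 6 → $t5=6
li $t1, 40 → $t1=40
sll $t5, $t7, 3 → $t5=8<<3=64
add $t3, $t7, $t7 → $t3=8+8=16
xor $t7, $t5, 16 → $t7=64^16=80
After step 7: $t5 = 64.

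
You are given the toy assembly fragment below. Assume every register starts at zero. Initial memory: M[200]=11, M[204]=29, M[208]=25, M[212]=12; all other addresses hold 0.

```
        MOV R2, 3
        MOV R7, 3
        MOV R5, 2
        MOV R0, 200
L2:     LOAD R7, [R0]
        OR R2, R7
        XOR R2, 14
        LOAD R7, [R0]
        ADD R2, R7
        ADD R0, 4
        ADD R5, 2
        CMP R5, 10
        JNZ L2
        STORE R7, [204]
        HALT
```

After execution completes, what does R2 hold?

after MOV R2, 3: R2=3
after MOV R7, 3: R7=3
after MOV R5, 2: R5=2
after MOV R0, 200: R0=200
after LOAD R7, [R0]: R7=M[200]=11
after OR R2, R7: R2=3|11=11
after XOR R2, 14: R2=11^14=5
after LOAD R7, [R0]: R7=M[200]=11
after ADD R2, R7: R2=5+11=16
after ADD R0, 4: R0=200+4=204
after ADD R5, 2: R5=2+2=4
CMP R5, 10  (cmp 4,10)
JNZ L2: taken
after LOAD R7, [R0]: R7=M[204]=29
after OR R2, R7: R2=16|29=29
after XOR R2, 14: R2=29^14=19
after LOAD R7, [R0]: R7=M[204]=29
after ADD R2, R7: R2=19+29=48
after ADD R0, 4: R0=204+4=208
after ADD R5, 2: R5=4+2=6
CMP R5, 10  (cmp 6,10)
JNZ L2: taken
after LOAD R7, [R0]: R7=M[208]=25
after OR R2, R7: R2=48|25=57
after XOR R2, 14: R2=57^14=55
after LOAD R7, [R0]: R7=M[208]=25
after ADD R2, R7: R2=55+25=80
after ADD R0, 4: R0=208+4=212
after ADD R5, 2: R5=6+2=8
CMP R5, 10  (cmp 8,10)
JNZ L2: taken
after LOAD R7, [R0]: R7=M[212]=12
after OR R2, R7: R2=80|12=92
after XOR R2, 14: R2=92^14=82
after LOAD R7, [R0]: R7=M[212]=12
after ADD R2, R7: R2=82+12=94
after ADD R0, 4: R0=212+4=216
after ADD R5, 2: R5=8+2=10
CMP R5, 10  (cmp 10,10)
JNZ L2: not taken
STORE R7, [204] → M[204]=12
halt.

94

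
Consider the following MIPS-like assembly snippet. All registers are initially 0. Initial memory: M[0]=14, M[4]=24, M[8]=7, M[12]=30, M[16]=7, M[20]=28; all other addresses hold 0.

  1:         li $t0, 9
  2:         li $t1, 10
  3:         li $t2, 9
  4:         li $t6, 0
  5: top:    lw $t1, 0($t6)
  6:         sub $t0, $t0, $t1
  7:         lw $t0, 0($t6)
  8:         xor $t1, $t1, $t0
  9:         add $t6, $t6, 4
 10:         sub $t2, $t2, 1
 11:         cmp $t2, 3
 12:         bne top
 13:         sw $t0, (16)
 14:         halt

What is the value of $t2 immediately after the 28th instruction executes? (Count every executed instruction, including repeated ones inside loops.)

after li $t0, 9: $t0=9
after li $t1, 10: $t1=10
after li $t2, 9: $t2=9
after li $t6, 0: $t6=0
after lw $t1, 0($t6): $t1=M[0]=14
after sub $t0, $t0, $t1: $t0=9-14=-5
after lw $t0, 0($t6): $t0=M[0]=14
after xor $t1, $t1, $t0: $t1=14^14=0
after add $t6, $t6, 4: $t6=0+4=4
after sub $t2, $t2, 1: $t2=9-1=8
cmp $t2, 3  (cmp 8,3)
bne top: taken
after lw $t1, 0($t6): $t1=M[4]=24
after sub $t0, $t0, $t1: $t0=14-24=-10
after lw $t0, 0($t6): $t0=M[4]=24
after xor $t1, $t1, $t0: $t1=24^24=0
after add $t6, $t6, 4: $t6=4+4=8
after sub $t2, $t2, 1: $t2=8-1=7
cmp $t2, 3  (cmp 7,3)
bne top: taken
after lw $t1, 0($t6): $t1=M[8]=7
after sub $t0, $t0, $t1: $t0=24-7=17
after lw $t0, 0($t6): $t0=M[8]=7
after xor $t1, $t1, $t0: $t1=7^7=0
after add $t6, $t6, 4: $t6=8+4=12
after sub $t2, $t2, 1: $t2=7-1=6
cmp $t2, 3  (cmp 6,3)
bne top: taken
After step 28: $t2 = 6.

6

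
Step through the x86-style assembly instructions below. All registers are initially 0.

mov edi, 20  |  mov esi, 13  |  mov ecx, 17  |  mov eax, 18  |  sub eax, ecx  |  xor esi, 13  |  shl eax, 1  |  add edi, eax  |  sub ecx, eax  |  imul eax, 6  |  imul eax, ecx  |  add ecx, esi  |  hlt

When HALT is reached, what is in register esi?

edi=20
esi=13
ecx=17
eax=18
eax=18-17=1
esi=13^13=0
eax=1<<1=2
edi=20+2=22
ecx=17-2=15
eax=2*6=12
eax=12*15=180
ecx=15+0=15
halt.

0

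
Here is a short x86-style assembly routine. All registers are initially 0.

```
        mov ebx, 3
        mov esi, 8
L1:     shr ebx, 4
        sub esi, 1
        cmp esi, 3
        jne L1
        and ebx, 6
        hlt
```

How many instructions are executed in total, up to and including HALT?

ebx=3
esi=8
ebx=3>>4=0
esi=8-1=7
cmp esi, 3  (cmp 7,3)
jne L1: taken
ebx=0>>4=0
esi=7-1=6
cmp esi, 3  (cmp 6,3)
jne L1: taken
ebx=0>>4=0
esi=6-1=5
cmp esi, 3  (cmp 5,3)
jne L1: taken
ebx=0>>4=0
esi=5-1=4
cmp esi, 3  (cmp 4,3)
jne L1: taken
ebx=0>>4=0
esi=4-1=3
cmp esi, 3  (cmp 3,3)
jne L1: not taken
ebx=0&6=0
halt.
Total executed instructions: 24.

24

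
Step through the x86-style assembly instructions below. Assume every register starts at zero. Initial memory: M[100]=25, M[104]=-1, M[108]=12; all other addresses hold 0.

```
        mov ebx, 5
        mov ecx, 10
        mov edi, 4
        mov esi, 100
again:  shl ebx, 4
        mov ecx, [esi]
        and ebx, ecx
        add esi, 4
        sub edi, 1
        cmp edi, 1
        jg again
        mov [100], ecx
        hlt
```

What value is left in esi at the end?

112

ebx=5
ecx=10
edi=4
esi=100
ebx=5<<4=80
ecx=M[100]=25
ebx=80&25=16
esi=100+4=104
edi=4-1=3
cmp edi, 1  (cmp 3,1)
jg again: taken
ebx=16<<4=256
ecx=M[104]=-1
ebx=256&(-1)=256
esi=104+4=108
edi=3-1=2
cmp edi, 1  (cmp 2,1)
jg again: taken
ebx=256<<4=4096
ecx=M[108]=12
ebx=4096&12=0
esi=108+4=112
edi=2-1=1
cmp edi, 1  (cmp 1,1)
jg again: not taken
mov [100], ecx → M[100]=12
halt.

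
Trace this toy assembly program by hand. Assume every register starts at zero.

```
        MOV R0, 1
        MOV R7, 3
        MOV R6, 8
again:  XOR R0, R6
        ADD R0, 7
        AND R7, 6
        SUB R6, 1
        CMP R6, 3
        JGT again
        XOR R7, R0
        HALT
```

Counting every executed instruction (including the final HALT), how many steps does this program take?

MOV R0, 1 → R0=1
MOV R7, 3 → R7=3
MOV R6, 8 → R6=8
XOR R0, R6 → R0=1^8=9
ADD R0, 7 → R0=9+7=16
AND R7, 6 → R7=3&6=2
SUB R6, 1 → R6=8-1=7
CMP R6, 3  (cmp 7,3)
JGT again: taken
XOR R0, R6 → R0=16^7=23
ADD R0, 7 → R0=23+7=30
AND R7, 6 → R7=2&6=2
SUB R6, 1 → R6=7-1=6
CMP R6, 3  (cmp 6,3)
JGT again: taken
XOR R0, R6 → R0=30^6=24
ADD R0, 7 → R0=24+7=31
AND R7, 6 → R7=2&6=2
SUB R6, 1 → R6=6-1=5
CMP R6, 3  (cmp 5,3)
JGT again: taken
XOR R0, R6 → R0=31^5=26
ADD R0, 7 → R0=26+7=33
AND R7, 6 → R7=2&6=2
SUB R6, 1 → R6=5-1=4
CMP R6, 3  (cmp 4,3)
JGT again: taken
XOR R0, R6 → R0=33^4=37
ADD R0, 7 → R0=37+7=44
AND R7, 6 → R7=2&6=2
SUB R6, 1 → R6=4-1=3
CMP R6, 3  (cmp 3,3)
JGT again: not taken
XOR R7, R0 → R7=2^44=46
halt.
Total executed instructions: 35.

35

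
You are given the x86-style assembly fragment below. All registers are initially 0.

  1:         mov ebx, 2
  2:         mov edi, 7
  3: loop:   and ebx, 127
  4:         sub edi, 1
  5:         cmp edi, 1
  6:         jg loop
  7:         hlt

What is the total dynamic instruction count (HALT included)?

27

mov ebx, 2 → ebx=2
mov edi, 7 → edi=7
and ebx, 127 → ebx=2&127=2
sub edi, 1 → edi=7-1=6
cmp edi, 1  (cmp 6,1)
jg loop: taken
and ebx, 127 → ebx=2&127=2
sub edi, 1 → edi=6-1=5
cmp edi, 1  (cmp 5,1)
jg loop: taken
and ebx, 127 → ebx=2&127=2
sub edi, 1 → edi=5-1=4
cmp edi, 1  (cmp 4,1)
jg loop: taken
and ebx, 127 → ebx=2&127=2
sub edi, 1 → edi=4-1=3
cmp edi, 1  (cmp 3,1)
jg loop: taken
and ebx, 127 → ebx=2&127=2
sub edi, 1 → edi=3-1=2
cmp edi, 1  (cmp 2,1)
jg loop: taken
and ebx, 127 → ebx=2&127=2
sub edi, 1 → edi=2-1=1
cmp edi, 1  (cmp 1,1)
jg loop: not taken
halt.
Total executed instructions: 27.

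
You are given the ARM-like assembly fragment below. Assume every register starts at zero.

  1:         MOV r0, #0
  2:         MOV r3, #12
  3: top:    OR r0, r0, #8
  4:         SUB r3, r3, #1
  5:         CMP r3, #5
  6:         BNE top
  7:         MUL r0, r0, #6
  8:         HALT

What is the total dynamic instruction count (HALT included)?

r0=0
r3=12
r0=0|8=8
r3=12-1=11
CMP r3, #5  (cmp 11,5)
BNE top: taken
r0=8|8=8
r3=11-1=10
CMP r3, #5  (cmp 10,5)
BNE top: taken
r0=8|8=8
r3=10-1=9
CMP r3, #5  (cmp 9,5)
BNE top: taken
r0=8|8=8
r3=9-1=8
CMP r3, #5  (cmp 8,5)
BNE top: taken
r0=8|8=8
r3=8-1=7
CMP r3, #5  (cmp 7,5)
BNE top: taken
r0=8|8=8
r3=7-1=6
CMP r3, #5  (cmp 6,5)
BNE top: taken
r0=8|8=8
r3=6-1=5
CMP r3, #5  (cmp 5,5)
BNE top: not taken
r0=8*6=48
halt.
Total executed instructions: 32.

32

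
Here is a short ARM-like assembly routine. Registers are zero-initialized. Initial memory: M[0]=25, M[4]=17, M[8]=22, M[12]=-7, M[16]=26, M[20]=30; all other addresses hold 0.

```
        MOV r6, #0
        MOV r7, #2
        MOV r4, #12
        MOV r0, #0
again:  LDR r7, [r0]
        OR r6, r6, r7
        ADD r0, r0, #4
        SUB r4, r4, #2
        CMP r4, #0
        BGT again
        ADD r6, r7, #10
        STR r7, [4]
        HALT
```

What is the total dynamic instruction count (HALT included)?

r6=0
r7=2
r4=12
r0=0
r7=M[0]=25
r6=0|25=25
r0=0+4=4
r4=12-2=10
CMP r4, #0  (cmp 10,0)
BGT again: taken
r7=M[4]=17
r6=25|17=25
r0=4+4=8
r4=10-2=8
CMP r4, #0  (cmp 8,0)
BGT again: taken
r7=M[8]=22
r6=25|22=31
r0=8+4=12
r4=8-2=6
CMP r4, #0  (cmp 6,0)
BGT again: taken
r7=M[12]=-7
r6=31|(-7)=-1
r0=12+4=16
r4=6-2=4
CMP r4, #0  (cmp 4,0)
BGT again: taken
r7=M[16]=26
r6=(-1)|26=-1
r0=16+4=20
r4=4-2=2
CMP r4, #0  (cmp 2,0)
BGT again: taken
r7=M[20]=30
r6=(-1)|30=-1
r0=20+4=24
r4=2-2=0
CMP r4, #0  (cmp 0,0)
BGT again: not taken
r6=30+10=40
STR r7, [4] → M[4]=30
halt.
Total executed instructions: 43.

43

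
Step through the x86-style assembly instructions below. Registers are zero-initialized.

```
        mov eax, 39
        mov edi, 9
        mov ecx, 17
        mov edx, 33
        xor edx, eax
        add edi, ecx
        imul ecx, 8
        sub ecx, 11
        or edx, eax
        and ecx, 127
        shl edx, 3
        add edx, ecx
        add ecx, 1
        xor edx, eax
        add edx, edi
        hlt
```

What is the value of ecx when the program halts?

126

mov eax, 39 → eax=39
mov edi, 9 → edi=9
mov ecx, 17 → ecx=17
mov edx, 33 → edx=33
xor edx, eax → edx=33^39=6
add edi, ecx → edi=9+17=26
imul ecx, 8 → ecx=17*8=136
sub ecx, 11 → ecx=136-11=125
or edx, eax → edx=6|39=39
and ecx, 127 → ecx=125&127=125
shl edx, 3 → edx=39<<3=312
add edx, ecx → edx=312+125=437
add ecx, 1 → ecx=125+1=126
xor edx, eax → edx=437^39=402
add edx, edi → edx=402+26=428
halt.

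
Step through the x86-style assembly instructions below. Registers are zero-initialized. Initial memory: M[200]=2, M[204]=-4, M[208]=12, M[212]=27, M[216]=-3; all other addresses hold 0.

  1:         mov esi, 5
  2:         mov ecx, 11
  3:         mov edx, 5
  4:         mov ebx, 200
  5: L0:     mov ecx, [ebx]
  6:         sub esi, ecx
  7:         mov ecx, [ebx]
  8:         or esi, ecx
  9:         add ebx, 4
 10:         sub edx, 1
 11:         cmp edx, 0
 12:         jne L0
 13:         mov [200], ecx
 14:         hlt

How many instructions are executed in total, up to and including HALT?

46

esi=5
ecx=11
edx=5
ebx=200
ecx=M[200]=2
esi=5-2=3
ecx=M[200]=2
esi=3|2=3
ebx=200+4=204
edx=5-1=4
cmp edx, 0  (cmp 4,0)
jne L0: taken
ecx=M[204]=-4
esi=3-(-4)=7
ecx=M[204]=-4
esi=7|(-4)=-1
ebx=204+4=208
edx=4-1=3
cmp edx, 0  (cmp 3,0)
jne L0: taken
ecx=M[208]=12
esi=(-1)-12=-13
ecx=M[208]=12
esi=(-13)|12=-1
ebx=208+4=212
edx=3-1=2
cmp edx, 0  (cmp 2,0)
jne L0: taken
ecx=M[212]=27
esi=(-1)-27=-28
ecx=M[212]=27
esi=(-28)|27=-1
ebx=212+4=216
edx=2-1=1
cmp edx, 0  (cmp 1,0)
jne L0: taken
ecx=M[216]=-3
esi=(-1)-(-3)=2
ecx=M[216]=-3
esi=2|(-3)=-1
ebx=216+4=220
edx=1-1=0
cmp edx, 0  (cmp 0,0)
jne L0: not taken
mov [200], ecx → M[200]=-3
halt.
Total executed instructions: 46.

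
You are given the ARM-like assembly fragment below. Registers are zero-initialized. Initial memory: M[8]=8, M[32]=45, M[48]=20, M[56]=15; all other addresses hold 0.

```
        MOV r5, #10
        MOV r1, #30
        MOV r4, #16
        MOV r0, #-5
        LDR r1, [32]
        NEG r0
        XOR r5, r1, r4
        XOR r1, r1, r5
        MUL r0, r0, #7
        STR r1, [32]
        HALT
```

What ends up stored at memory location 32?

16

after MOV r5, #10: r5=10
after MOV r1, #30: r1=30
after MOV r4, #16: r4=16
after MOV r0, #-5: r0=-5
after LDR r1, [32]: r1=M[32]=45
after NEG r0: r0=-(-5)=5
after XOR r5, r1, r4: r5=45^16=61
after XOR r1, r1, r5: r1=45^61=16
after MUL r0, r0, #7: r0=5*7=35
STR r1, [32] → M[32]=16
halt.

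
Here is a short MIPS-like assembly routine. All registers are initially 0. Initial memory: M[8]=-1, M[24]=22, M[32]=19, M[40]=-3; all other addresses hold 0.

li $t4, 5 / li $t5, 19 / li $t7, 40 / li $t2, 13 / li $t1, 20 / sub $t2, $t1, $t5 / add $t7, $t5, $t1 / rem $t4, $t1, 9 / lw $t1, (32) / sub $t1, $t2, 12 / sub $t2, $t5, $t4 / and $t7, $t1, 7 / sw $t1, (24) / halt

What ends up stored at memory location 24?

after li $t4, 5: $t4=5
after li $t5, 19: $t5=19
after li $t7, 40: $t7=40
after li $t2, 13: $t2=13
after li $t1, 20: $t1=20
after sub $t2, $t1, $t5: $t2=20-19=1
after add $t7, $t5, $t1: $t7=19+20=39
after rem $t4, $t1, 9: $t4=20%9=2
after lw $t1, (32): $t1=M[32]=19
after sub $t1, $t2, 12: $t1=1-12=-11
after sub $t2, $t5, $t4: $t2=19-2=17
after and $t7, $t1, 7: $t7=(-11)&7=5
sw $t1, (24) → M[24]=-11
halt.

-11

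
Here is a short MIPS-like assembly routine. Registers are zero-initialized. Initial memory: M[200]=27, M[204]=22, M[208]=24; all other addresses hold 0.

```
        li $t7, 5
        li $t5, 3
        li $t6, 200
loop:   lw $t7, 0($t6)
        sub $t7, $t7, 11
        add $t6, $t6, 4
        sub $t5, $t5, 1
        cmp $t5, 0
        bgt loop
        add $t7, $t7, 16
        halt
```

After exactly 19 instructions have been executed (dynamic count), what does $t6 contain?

$t7=5
$t5=3
$t6=200
$t7=M[200]=27
$t7=27-11=16
$t6=200+4=204
$t5=3-1=2
cmp $t5, 0  (cmp 2,0)
bgt loop: taken
$t7=M[204]=22
$t7=22-11=11
$t6=204+4=208
$t5=2-1=1
cmp $t5, 0  (cmp 1,0)
bgt loop: taken
$t7=M[208]=24
$t7=24-11=13
$t6=208+4=212
$t5=1-1=0
After step 19: $t6 = 212.

212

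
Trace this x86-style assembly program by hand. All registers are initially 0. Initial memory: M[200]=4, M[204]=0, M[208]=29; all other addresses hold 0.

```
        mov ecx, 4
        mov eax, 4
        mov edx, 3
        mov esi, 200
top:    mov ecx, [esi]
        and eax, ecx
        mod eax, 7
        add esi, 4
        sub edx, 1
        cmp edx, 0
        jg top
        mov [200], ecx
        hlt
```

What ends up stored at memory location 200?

29

ecx=4
eax=4
edx=3
esi=200
ecx=M[200]=4
eax=4&4=4
eax=4%7=4
esi=200+4=204
edx=3-1=2
cmp edx, 0  (cmp 2,0)
jg top: taken
ecx=M[204]=0
eax=4&0=0
eax=0%7=0
esi=204+4=208
edx=2-1=1
cmp edx, 0  (cmp 1,0)
jg top: taken
ecx=M[208]=29
eax=0&29=0
eax=0%7=0
esi=208+4=212
edx=1-1=0
cmp edx, 0  (cmp 0,0)
jg top: not taken
mov [200], ecx → M[200]=29
halt.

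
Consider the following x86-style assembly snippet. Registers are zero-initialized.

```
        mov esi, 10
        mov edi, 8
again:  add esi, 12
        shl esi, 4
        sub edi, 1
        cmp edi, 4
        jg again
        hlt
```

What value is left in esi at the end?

esi=10
edi=8
esi=10+12=22
esi=22<<4=352
edi=8-1=7
cmp edi, 4  (cmp 7,4)
jg again: taken
esi=352+12=364
esi=364<<4=5824
edi=7-1=6
cmp edi, 4  (cmp 6,4)
jg again: taken
esi=5824+12=5836
esi=5836<<4=93376
edi=6-1=5
cmp edi, 4  (cmp 5,4)
jg again: taken
esi=93376+12=93388
esi=93388<<4=1494208
edi=5-1=4
cmp edi, 4  (cmp 4,4)
jg again: not taken
halt.

1494208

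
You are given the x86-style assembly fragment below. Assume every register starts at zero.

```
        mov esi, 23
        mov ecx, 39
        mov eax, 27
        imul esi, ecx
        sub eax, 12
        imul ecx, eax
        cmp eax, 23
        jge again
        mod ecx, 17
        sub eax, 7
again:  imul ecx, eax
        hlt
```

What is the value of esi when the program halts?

esi=23
ecx=39
eax=27
esi=23*39=897
eax=27-12=15
ecx=39*15=585
cmp eax, 23  (cmp 15,23)
jge again: not taken
ecx=585%17=7
eax=15-7=8
ecx=7*8=56
halt.

897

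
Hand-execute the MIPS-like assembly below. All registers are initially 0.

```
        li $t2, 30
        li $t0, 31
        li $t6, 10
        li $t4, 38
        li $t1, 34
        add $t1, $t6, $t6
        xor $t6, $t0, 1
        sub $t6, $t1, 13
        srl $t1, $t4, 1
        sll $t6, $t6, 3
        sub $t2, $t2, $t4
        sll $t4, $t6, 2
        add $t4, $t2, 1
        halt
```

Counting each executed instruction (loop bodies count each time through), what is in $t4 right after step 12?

224

li $t2, 30 → $t2=30
li $t0, 31 → $t0=31
li $t6, 10 → $t6=10
li $t4, 38 → $t4=38
li $t1, 34 → $t1=34
add $t1, $t6, $t6 → $t1=10+10=20
xor $t6, $t0, 1 → $t6=31^1=30
sub $t6, $t1, 13 → $t6=20-13=7
srl $t1, $t4, 1 → $t1=38>>1=19
sll $t6, $t6, 3 → $t6=7<<3=56
sub $t2, $t2, $t4 → $t2=30-38=-8
sll $t4, $t6, 2 → $t4=56<<2=224
After step 12: $t4 = 224.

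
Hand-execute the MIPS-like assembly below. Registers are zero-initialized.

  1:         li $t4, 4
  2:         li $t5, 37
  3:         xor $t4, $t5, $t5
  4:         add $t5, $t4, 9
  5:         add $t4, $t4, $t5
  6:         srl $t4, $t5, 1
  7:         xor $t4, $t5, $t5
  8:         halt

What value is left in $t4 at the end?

0

after li $t4, 4: $t4=4
after li $t5, 37: $t5=37
after xor $t4, $t5, $t5: $t4=37^37=0
after add $t5, $t4, 9: $t5=0+9=9
after add $t4, $t4, $t5: $t4=0+9=9
after srl $t4, $t5, 1: $t4=9>>1=4
after xor $t4, $t5, $t5: $t4=9^9=0
halt.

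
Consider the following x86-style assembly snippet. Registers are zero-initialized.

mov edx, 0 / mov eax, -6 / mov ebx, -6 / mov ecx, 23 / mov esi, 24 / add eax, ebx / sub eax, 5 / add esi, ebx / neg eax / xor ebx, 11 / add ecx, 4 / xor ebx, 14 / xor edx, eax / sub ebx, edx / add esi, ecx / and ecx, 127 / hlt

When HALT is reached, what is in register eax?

after mov edx, 0: edx=0
after mov eax, -6: eax=-6
after mov ebx, -6: ebx=-6
after mov ecx, 23: ecx=23
after mov esi, 24: esi=24
after add eax, ebx: eax=(-6)+(-6)=-12
after sub eax, 5: eax=(-12)-5=-17
after add esi, ebx: esi=24+(-6)=18
after neg eax: eax=-(-17)=17
after xor ebx, 11: ebx=(-6)^11=-15
after add ecx, 4: ecx=23+4=27
after xor ebx, 14: ebx=(-15)^14=-1
after xor edx, eax: edx=0^17=17
after sub ebx, edx: ebx=(-1)-17=-18
after add esi, ecx: esi=18+27=45
after and ecx, 127: ecx=27&127=27
halt.

17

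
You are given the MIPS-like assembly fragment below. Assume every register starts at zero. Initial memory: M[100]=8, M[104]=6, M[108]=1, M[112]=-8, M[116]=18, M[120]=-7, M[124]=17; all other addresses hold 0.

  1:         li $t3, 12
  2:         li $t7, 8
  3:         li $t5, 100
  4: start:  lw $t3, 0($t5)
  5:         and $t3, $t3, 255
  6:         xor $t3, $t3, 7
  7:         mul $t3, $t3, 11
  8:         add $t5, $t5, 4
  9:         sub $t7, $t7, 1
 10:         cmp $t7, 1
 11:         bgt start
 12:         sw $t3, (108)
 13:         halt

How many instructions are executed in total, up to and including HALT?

61

$t3=12
$t7=8
$t5=100
$t3=M[100]=8
$t3=8&255=8
$t3=8^7=15
$t3=15*11=165
$t5=100+4=104
$t7=8-1=7
cmp $t7, 1  (cmp 7,1)
bgt start: taken
$t3=M[104]=6
$t3=6&255=6
$t3=6^7=1
$t3=1*11=11
$t5=104+4=108
$t7=7-1=6
cmp $t7, 1  (cmp 6,1)
bgt start: taken
$t3=M[108]=1
$t3=1&255=1
$t3=1^7=6
$t3=6*11=66
$t5=108+4=112
$t7=6-1=5
cmp $t7, 1  (cmp 5,1)
bgt start: taken
$t3=M[112]=-8
$t3=(-8)&255=248
$t3=248^7=255
$t3=255*11=2805
$t5=112+4=116
$t7=5-1=4
cmp $t7, 1  (cmp 4,1)
bgt start: taken
$t3=M[116]=18
$t3=18&255=18
$t3=18^7=21
$t3=21*11=231
$t5=116+4=120
$t7=4-1=3
cmp $t7, 1  (cmp 3,1)
bgt start: taken
$t3=M[120]=-7
$t3=(-7)&255=249
$t3=249^7=254
$t3=254*11=2794
$t5=120+4=124
$t7=3-1=2
cmp $t7, 1  (cmp 2,1)
bgt start: taken
$t3=M[124]=17
$t3=17&255=17
$t3=17^7=22
$t3=22*11=242
$t5=124+4=128
$t7=2-1=1
cmp $t7, 1  (cmp 1,1)
bgt start: not taken
sw $t3, (108) → M[108]=242
halt.
Total executed instructions: 61.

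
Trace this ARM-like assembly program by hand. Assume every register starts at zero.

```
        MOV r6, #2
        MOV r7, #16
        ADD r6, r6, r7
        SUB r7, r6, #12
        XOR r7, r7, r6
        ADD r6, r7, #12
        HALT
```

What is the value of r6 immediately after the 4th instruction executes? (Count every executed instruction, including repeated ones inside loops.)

18

after MOV r6, #2: r6=2
after MOV r7, #16: r7=16
after ADD r6, r6, r7: r6=2+16=18
after SUB r7, r6, #12: r7=18-12=6
After step 4: r6 = 18.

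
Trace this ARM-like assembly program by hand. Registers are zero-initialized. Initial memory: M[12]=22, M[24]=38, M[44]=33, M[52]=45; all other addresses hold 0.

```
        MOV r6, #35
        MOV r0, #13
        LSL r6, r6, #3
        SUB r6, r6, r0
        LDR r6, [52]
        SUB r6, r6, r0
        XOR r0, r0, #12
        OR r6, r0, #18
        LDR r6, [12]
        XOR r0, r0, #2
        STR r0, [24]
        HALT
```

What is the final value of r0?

3

r6=35
r0=13
r6=35<<3=280
r6=280-13=267
r6=M[52]=45
r6=45-13=32
r0=13^12=1
r6=1|18=19
r6=M[12]=22
r0=1^2=3
STR r0, [24] → M[24]=3
halt.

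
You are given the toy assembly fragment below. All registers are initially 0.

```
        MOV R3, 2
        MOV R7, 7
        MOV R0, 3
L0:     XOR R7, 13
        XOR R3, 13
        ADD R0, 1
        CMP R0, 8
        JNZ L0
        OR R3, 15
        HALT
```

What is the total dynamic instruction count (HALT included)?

after MOV R3, 2: R3=2
after MOV R7, 7: R7=7
after MOV R0, 3: R0=3
after XOR R7, 13: R7=7^13=10
after XOR R3, 13: R3=2^13=15
after ADD R0, 1: R0=3+1=4
CMP R0, 8  (cmp 4,8)
JNZ L0: taken
after XOR R7, 13: R7=10^13=7
after XOR R3, 13: R3=15^13=2
after ADD R0, 1: R0=4+1=5
CMP R0, 8  (cmp 5,8)
JNZ L0: taken
after XOR R7, 13: R7=7^13=10
after XOR R3, 13: R3=2^13=15
after ADD R0, 1: R0=5+1=6
CMP R0, 8  (cmp 6,8)
JNZ L0: taken
after XOR R7, 13: R7=10^13=7
after XOR R3, 13: R3=15^13=2
after ADD R0, 1: R0=6+1=7
CMP R0, 8  (cmp 7,8)
JNZ L0: taken
after XOR R7, 13: R7=7^13=10
after XOR R3, 13: R3=2^13=15
after ADD R0, 1: R0=7+1=8
CMP R0, 8  (cmp 8,8)
JNZ L0: not taken
after OR R3, 15: R3=15|15=15
halt.
Total executed instructions: 30.

30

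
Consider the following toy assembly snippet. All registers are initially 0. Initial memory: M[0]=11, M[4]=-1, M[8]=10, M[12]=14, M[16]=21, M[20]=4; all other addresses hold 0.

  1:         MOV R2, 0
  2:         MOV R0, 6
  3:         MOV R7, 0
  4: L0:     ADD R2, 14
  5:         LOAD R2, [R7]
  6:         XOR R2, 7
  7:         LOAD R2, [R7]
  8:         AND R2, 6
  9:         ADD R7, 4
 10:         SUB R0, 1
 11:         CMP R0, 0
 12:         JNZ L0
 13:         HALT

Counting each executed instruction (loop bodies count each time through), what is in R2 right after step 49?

18

R2=0
R0=6
R7=0
R2=0+14=14
R2=M[0]=11
R2=11^7=12
R2=M[0]=11
R2=11&6=2
R7=0+4=4
R0=6-1=5
CMP R0, 0  (cmp 5,0)
JNZ L0: taken
R2=2+14=16
R2=M[4]=-1
R2=(-1)^7=-8
R2=M[4]=-1
R2=(-1)&6=6
R7=4+4=8
R0=5-1=4
CMP R0, 0  (cmp 4,0)
JNZ L0: taken
R2=6+14=20
R2=M[8]=10
R2=10^7=13
R2=M[8]=10
R2=10&6=2
R7=8+4=12
R0=4-1=3
CMP R0, 0  (cmp 3,0)
JNZ L0: taken
R2=2+14=16
R2=M[12]=14
R2=14^7=9
R2=M[12]=14
R2=14&6=6
R7=12+4=16
R0=3-1=2
CMP R0, 0  (cmp 2,0)
JNZ L0: taken
R2=6+14=20
R2=M[16]=21
R2=21^7=18
R2=M[16]=21
R2=21&6=4
R7=16+4=20
R0=2-1=1
CMP R0, 0  (cmp 1,0)
JNZ L0: taken
R2=4+14=18
After step 49: R2 = 18.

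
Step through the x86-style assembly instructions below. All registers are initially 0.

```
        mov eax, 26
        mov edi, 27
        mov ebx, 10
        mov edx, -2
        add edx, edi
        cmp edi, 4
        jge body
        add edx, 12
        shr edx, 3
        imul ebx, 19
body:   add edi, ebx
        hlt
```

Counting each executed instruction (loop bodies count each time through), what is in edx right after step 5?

after mov eax, 26: eax=26
after mov edi, 27: edi=27
after mov ebx, 10: ebx=10
after mov edx, -2: edx=-2
after add edx, edi: edx=(-2)+27=25
After step 5: edx = 25.

25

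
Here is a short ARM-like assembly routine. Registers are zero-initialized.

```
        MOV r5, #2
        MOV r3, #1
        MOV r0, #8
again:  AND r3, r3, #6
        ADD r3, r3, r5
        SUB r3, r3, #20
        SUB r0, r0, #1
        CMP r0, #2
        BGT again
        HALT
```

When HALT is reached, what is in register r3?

-12

after MOV r5, #2: r5=2
after MOV r3, #1: r3=1
after MOV r0, #8: r0=8
after AND r3, r3, #6: r3=1&6=0
after ADD r3, r3, r5: r3=0+2=2
after SUB r3, r3, #20: r3=2-20=-18
after SUB r0, r0, #1: r0=8-1=7
CMP r0, #2  (cmp 7,2)
BGT again: taken
after AND r3, r3, #6: r3=(-18)&6=6
after ADD r3, r3, r5: r3=6+2=8
after SUB r3, r3, #20: r3=8-20=-12
after SUB r0, r0, #1: r0=7-1=6
CMP r0, #2  (cmp 6,2)
BGT again: taken
after AND r3, r3, #6: r3=(-12)&6=4
after ADD r3, r3, r5: r3=4+2=6
after SUB r3, r3, #20: r3=6-20=-14
after SUB r0, r0, #1: r0=6-1=5
CMP r0, #2  (cmp 5,2)
BGT again: taken
after AND r3, r3, #6: r3=(-14)&6=2
after ADD r3, r3, r5: r3=2+2=4
after SUB r3, r3, #20: r3=4-20=-16
after SUB r0, r0, #1: r0=5-1=4
CMP r0, #2  (cmp 4,2)
BGT again: taken
after AND r3, r3, #6: r3=(-16)&6=0
after ADD r3, r3, r5: r3=0+2=2
after SUB r3, r3, #20: r3=2-20=-18
after SUB r0, r0, #1: r0=4-1=3
CMP r0, #2  (cmp 3,2)
BGT again: taken
after AND r3, r3, #6: r3=(-18)&6=6
after ADD r3, r3, r5: r3=6+2=8
after SUB r3, r3, #20: r3=8-20=-12
after SUB r0, r0, #1: r0=3-1=2
CMP r0, #2  (cmp 2,2)
BGT again: not taken
halt.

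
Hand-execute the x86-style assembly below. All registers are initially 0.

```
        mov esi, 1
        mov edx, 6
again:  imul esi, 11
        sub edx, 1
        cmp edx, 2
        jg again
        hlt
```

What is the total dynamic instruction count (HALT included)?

after mov esi, 1: esi=1
after mov edx, 6: edx=6
after imul esi, 11: esi=1*11=11
after sub edx, 1: edx=6-1=5
cmp edx, 2  (cmp 5,2)
jg again: taken
after imul esi, 11: esi=11*11=121
after sub edx, 1: edx=5-1=4
cmp edx, 2  (cmp 4,2)
jg again: taken
after imul esi, 11: esi=121*11=1331
after sub edx, 1: edx=4-1=3
cmp edx, 2  (cmp 3,2)
jg again: taken
after imul esi, 11: esi=1331*11=14641
after sub edx, 1: edx=3-1=2
cmp edx, 2  (cmp 2,2)
jg again: not taken
halt.
Total executed instructions: 19.

19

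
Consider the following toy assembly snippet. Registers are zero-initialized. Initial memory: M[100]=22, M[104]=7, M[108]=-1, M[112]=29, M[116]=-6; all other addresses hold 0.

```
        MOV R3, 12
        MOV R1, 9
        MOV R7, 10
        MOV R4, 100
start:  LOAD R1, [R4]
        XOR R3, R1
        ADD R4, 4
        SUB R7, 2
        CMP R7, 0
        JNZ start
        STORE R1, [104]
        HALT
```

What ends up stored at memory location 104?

-6

MOV R3, 12 → R3=12
MOV R1, 9 → R1=9
MOV R7, 10 → R7=10
MOV R4, 100 → R4=100
LOAD R1, [R4] → R1=M[100]=22
XOR R3, R1 → R3=12^22=26
ADD R4, 4 → R4=100+4=104
SUB R7, 2 → R7=10-2=8
CMP R7, 0  (cmp 8,0)
JNZ start: taken
LOAD R1, [R4] → R1=M[104]=7
XOR R3, R1 → R3=26^7=29
ADD R4, 4 → R4=104+4=108
SUB R7, 2 → R7=8-2=6
CMP R7, 0  (cmp 6,0)
JNZ start: taken
LOAD R1, [R4] → R1=M[108]=-1
XOR R3, R1 → R3=29^(-1)=-30
ADD R4, 4 → R4=108+4=112
SUB R7, 2 → R7=6-2=4
CMP R7, 0  (cmp 4,0)
JNZ start: taken
LOAD R1, [R4] → R1=M[112]=29
XOR R3, R1 → R3=(-30)^29=-1
ADD R4, 4 → R4=112+4=116
SUB R7, 2 → R7=4-2=2
CMP R7, 0  (cmp 2,0)
JNZ start: taken
LOAD R1, [R4] → R1=M[116]=-6
XOR R3, R1 → R3=(-1)^(-6)=5
ADD R4, 4 → R4=116+4=120
SUB R7, 2 → R7=2-2=0
CMP R7, 0  (cmp 0,0)
JNZ start: not taken
STORE R1, [104] → M[104]=-6
halt.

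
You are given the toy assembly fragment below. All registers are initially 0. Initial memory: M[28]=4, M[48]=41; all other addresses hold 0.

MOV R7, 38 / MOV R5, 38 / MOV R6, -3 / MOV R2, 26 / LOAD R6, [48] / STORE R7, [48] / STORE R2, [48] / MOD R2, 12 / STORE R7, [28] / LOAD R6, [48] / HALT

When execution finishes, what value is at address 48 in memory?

MOV R7, 38 → R7=38
MOV R5, 38 → R5=38
MOV R6, -3 → R6=-3
MOV R2, 26 → R2=26
LOAD R6, [48] → R6=M[48]=41
STORE R7, [48] → M[48]=38
STORE R2, [48] → M[48]=26
MOD R2, 12 → R2=26%12=2
STORE R7, [28] → M[28]=38
LOAD R6, [48] → R6=M[48]=26
halt.

26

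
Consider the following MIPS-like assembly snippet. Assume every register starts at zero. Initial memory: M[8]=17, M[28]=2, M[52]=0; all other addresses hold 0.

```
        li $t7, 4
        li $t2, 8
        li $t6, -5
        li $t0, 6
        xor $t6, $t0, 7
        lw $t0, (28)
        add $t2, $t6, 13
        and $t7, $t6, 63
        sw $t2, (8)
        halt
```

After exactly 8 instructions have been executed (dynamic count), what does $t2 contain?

after li $t7, 4: $t7=4
after li $t2, 8: $t2=8
after li $t6, -5: $t6=-5
after li $t0, 6: $t0=6
after xor $t6, $t0, 7: $t6=6^7=1
after lw $t0, (28): $t0=M[28]=2
after add $t2, $t6, 13: $t2=1+13=14
after and $t7, $t6, 63: $t7=1&63=1
After step 8: $t2 = 14.

14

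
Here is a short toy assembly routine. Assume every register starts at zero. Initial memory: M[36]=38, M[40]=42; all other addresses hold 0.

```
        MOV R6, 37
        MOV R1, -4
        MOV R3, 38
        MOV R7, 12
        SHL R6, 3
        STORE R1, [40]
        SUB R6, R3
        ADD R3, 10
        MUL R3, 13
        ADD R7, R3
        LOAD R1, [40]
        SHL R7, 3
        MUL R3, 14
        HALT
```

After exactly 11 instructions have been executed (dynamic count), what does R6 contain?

258

after MOV R6, 37: R6=37
after MOV R1, -4: R1=-4
after MOV R3, 38: R3=38
after MOV R7, 12: R7=12
after SHL R6, 3: R6=37<<3=296
STORE R1, [40] → M[40]=-4
after SUB R6, R3: R6=296-38=258
after ADD R3, 10: R3=38+10=48
after MUL R3, 13: R3=48*13=624
after ADD R7, R3: R7=12+624=636
after LOAD R1, [40]: R1=M[40]=-4
After step 11: R6 = 258.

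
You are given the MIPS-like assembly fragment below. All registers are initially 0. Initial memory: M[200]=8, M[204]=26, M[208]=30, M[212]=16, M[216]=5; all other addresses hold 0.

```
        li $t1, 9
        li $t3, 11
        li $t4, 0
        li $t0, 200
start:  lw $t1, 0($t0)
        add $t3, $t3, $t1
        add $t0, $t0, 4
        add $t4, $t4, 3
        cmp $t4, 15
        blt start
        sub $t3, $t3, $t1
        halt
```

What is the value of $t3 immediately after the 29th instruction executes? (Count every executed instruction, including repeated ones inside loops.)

$t1=9
$t3=11
$t4=0
$t0=200
$t1=M[200]=8
$t3=11+8=19
$t0=200+4=204
$t4=0+3=3
cmp $t4, 15  (cmp 3,15)
blt start: taken
$t1=M[204]=26
$t3=19+26=45
$t0=204+4=208
$t4=3+3=6
cmp $t4, 15  (cmp 6,15)
blt start: taken
$t1=M[208]=30
$t3=45+30=75
$t0=208+4=212
$t4=6+3=9
cmp $t4, 15  (cmp 9,15)
blt start: taken
$t1=M[212]=16
$t3=75+16=91
$t0=212+4=216
$t4=9+3=12
cmp $t4, 15  (cmp 12,15)
blt start: taken
$t1=M[216]=5
After step 29: $t3 = 91.

91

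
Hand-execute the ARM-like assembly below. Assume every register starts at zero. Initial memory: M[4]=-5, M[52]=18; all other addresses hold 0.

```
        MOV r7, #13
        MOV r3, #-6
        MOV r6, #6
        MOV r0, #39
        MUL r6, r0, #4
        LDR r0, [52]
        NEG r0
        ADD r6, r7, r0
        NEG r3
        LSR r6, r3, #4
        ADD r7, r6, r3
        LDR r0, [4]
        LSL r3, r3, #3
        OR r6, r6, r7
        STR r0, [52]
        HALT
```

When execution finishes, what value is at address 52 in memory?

-5

MOV r7, #13 → r7=13
MOV r3, #-6 → r3=-6
MOV r6, #6 → r6=6
MOV r0, #39 → r0=39
MUL r6, r0, #4 → r6=39*4=156
LDR r0, [52] → r0=M[52]=18
NEG r0 → r0=-(18)=-18
ADD r6, r7, r0 → r6=13+(-18)=-5
NEG r3 → r3=-(-6)=6
LSR r6, r3, #4 → r6=6>>4=0
ADD r7, r6, r3 → r7=0+6=6
LDR r0, [4] → r0=M[4]=-5
LSL r3, r3, #3 → r3=6<<3=48
OR r6, r6, r7 → r6=0|6=6
STR r0, [52] → M[52]=-5
halt.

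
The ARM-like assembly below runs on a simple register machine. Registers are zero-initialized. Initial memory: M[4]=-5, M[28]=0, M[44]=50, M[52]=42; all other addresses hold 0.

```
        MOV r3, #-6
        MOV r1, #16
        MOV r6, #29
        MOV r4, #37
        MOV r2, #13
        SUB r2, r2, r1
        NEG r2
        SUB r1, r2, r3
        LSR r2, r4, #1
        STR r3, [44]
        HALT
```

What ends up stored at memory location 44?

-6

MOV r3, #-6 → r3=-6
MOV r1, #16 → r1=16
MOV r6, #29 → r6=29
MOV r4, #37 → r4=37
MOV r2, #13 → r2=13
SUB r2, r2, r1 → r2=13-16=-3
NEG r2 → r2=-(-3)=3
SUB r1, r2, r3 → r1=3-(-6)=9
LSR r2, r4, #1 → r2=37>>1=18
STR r3, [44] → M[44]=-6
halt.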